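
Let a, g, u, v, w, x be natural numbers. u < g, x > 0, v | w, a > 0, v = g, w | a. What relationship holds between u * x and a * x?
u * x < a * x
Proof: Since v | w and w | a, v | a. Since v = g, g | a. From a > 0, g ≤ a. Since u < g, u < a. Since x > 0, u * x < a * x.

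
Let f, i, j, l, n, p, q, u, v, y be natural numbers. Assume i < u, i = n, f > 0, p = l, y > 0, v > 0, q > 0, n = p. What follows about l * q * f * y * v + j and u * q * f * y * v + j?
l * q * f * y * v + j < u * q * f * y * v + j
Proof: From i = n and n = p, i = p. i < u, so p < u. Since p = l, l < u. Since q > 0, by multiplying by a positive, l * q < u * q. Since f > 0, by multiplying by a positive, l * q * f < u * q * f. Combining with y > 0, by multiplying by a positive, l * q * f * y < u * q * f * y. Since v > 0, by multiplying by a positive, l * q * f * y * v < u * q * f * y * v. Then l * q * f * y * v + j < u * q * f * y * v + j.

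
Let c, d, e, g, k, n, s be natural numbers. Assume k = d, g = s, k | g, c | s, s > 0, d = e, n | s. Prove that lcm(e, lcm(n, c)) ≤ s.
k = d and d = e, therefore k = e. Since k | g, e | g. Because g = s, e | s. Since n | s and c | s, lcm(n, c) | s. Since e | s, lcm(e, lcm(n, c)) | s. Since s > 0, lcm(e, lcm(n, c)) ≤ s.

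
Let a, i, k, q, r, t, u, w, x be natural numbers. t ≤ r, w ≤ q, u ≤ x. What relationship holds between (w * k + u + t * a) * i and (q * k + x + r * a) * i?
(w * k + u + t * a) * i ≤ (q * k + x + r * a) * i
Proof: w ≤ q, thus w * k ≤ q * k. t ≤ r, thus t * a ≤ r * a. u ≤ x, so u + t * a ≤ x + r * a. w * k ≤ q * k, so w * k + u + t * a ≤ q * k + x + r * a. Then (w * k + u + t * a) * i ≤ (q * k + x + r * a) * i.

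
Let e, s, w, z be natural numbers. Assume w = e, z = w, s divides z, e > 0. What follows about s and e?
s ≤ e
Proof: Because z = w and w = e, z = e. Since s divides z, s divides e. e > 0, so s ≤ e.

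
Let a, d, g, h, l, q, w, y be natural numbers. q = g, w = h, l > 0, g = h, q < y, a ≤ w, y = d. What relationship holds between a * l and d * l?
a * l < d * l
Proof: From w = h and a ≤ w, a ≤ h. q = g and g = h, hence q = h. y = d and q < y, therefore q < d. q = h, so h < d. From a ≤ h, a < d. l > 0, so a * l < d * l.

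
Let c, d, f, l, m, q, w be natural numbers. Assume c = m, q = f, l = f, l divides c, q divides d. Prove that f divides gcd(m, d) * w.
Since l = f and l divides c, f divides c. Since c = m, f divides m. From q = f and q divides d, f divides d. Since f divides m, f divides gcd(m, d). Then f divides gcd(m, d) * w.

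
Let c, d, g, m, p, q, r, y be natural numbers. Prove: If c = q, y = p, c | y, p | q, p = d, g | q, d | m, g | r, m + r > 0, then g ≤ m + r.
y = p and c | y, thus c | p. Since c = q, q | p. p | q, so q = p. Because p = d, q = d. g | q, so g | d. d | m, so g | m. Because g | r, g | m + r. Since m + r > 0, g ≤ m + r.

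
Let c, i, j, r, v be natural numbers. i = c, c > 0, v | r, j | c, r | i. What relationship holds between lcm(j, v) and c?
lcm(j, v) ≤ c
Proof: v | r and r | i, hence v | i. i = c, so v | c. Since j | c, lcm(j, v) | c. c > 0, so lcm(j, v) ≤ c.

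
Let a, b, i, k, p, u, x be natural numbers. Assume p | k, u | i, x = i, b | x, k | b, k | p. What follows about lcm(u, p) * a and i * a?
lcm(u, p) * a | i * a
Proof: k | p and p | k, thus k = p. k | b, so p | b. Since x = i and b | x, b | i. p | b, so p | i. u | i, so lcm(u, p) | i. Then lcm(u, p) * a | i * a.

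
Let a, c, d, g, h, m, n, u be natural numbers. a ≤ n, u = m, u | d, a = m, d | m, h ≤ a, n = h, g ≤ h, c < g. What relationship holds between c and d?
c < d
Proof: n = h and a ≤ n, thus a ≤ h. Since h ≤ a, h = a. a = m, so h = m. Because u = m and u | d, m | d. d | m, so m = d. h = m, so h = d. c < g and g ≤ h, hence c < h. h = d, so c < d.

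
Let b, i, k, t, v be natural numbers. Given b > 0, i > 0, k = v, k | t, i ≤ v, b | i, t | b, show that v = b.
b | i and i > 0, thus b ≤ i. Since i ≤ v, b ≤ v. k | t and t | b, so k | b. b > 0, so k ≤ b. Since k = v, v ≤ b. Since b ≤ v, b = v. Then v = b.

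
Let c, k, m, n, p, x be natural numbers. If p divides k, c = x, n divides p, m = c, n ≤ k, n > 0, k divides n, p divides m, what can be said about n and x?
n divides x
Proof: Because k divides n and n > 0, k ≤ n. Since n ≤ k, k = n. p divides k, so p divides n. n divides p, so p = n. Because m = c and c = x, m = x. p divides m, so p divides x. p = n, so n divides x.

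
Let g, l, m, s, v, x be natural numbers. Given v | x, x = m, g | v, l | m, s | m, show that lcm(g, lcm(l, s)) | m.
x = m and v | x, thus v | m. g | v, so g | m. l | m and s | m, thus lcm(l, s) | m. g | m, so lcm(g, lcm(l, s)) | m.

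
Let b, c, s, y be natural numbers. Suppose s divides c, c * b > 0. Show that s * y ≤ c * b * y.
s divides c, thus s divides c * b. c * b > 0, so s ≤ c * b. By multiplying by a non-negative, s * y ≤ c * b * y.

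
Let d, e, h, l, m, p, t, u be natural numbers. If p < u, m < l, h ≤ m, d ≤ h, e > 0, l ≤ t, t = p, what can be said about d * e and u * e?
d * e < u * e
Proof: Because d ≤ h and h ≤ m, d ≤ m. t = p and l ≤ t, so l ≤ p. Because m < l, m < p. Since p < u, m < u. Since d ≤ m, d < u. Because e > 0, d * e < u * e.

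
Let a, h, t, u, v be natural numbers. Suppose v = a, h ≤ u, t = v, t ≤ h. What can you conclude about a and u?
a ≤ u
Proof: Because t = v and v = a, t = a. t ≤ h and h ≤ u, therefore t ≤ u. Since t = a, a ≤ u.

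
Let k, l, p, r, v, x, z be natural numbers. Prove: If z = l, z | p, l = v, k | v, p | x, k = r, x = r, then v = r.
Because z = l and z | p, l | p. l = v, so v | p. x = r and p | x, therefore p | r. v | p, so v | r. k = r and k | v, so r | v. Since v | r, v = r.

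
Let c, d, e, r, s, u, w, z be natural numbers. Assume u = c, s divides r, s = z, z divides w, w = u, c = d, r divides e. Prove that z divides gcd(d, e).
w = u and z divides w, thus z divides u. Because u = c, z divides c. Because c = d, z divides d. Since s = z and s divides r, z divides r. r divides e, so z divides e. Since z divides d, z divides gcd(d, e).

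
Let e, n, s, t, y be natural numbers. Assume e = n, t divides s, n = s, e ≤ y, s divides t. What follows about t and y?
t ≤ y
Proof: s divides t and t divides s, thus s = t. From e = n and n = s, e = s. Since e ≤ y, s ≤ y. s = t, so t ≤ y.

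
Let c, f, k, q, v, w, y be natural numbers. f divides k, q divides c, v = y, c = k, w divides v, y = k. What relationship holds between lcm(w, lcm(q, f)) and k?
lcm(w, lcm(q, f)) divides k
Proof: v = y and y = k, therefore v = k. Since w divides v, w divides k. c = k and q divides c, hence q divides k. Since f divides k, lcm(q, f) divides k. Since w divides k, lcm(w, lcm(q, f)) divides k.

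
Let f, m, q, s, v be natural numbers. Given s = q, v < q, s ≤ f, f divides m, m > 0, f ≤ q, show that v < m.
From s = q and s ≤ f, q ≤ f. Since f ≤ q, f = q. From f divides m and m > 0, f ≤ m. f = q, so q ≤ m. Because v < q, v < m.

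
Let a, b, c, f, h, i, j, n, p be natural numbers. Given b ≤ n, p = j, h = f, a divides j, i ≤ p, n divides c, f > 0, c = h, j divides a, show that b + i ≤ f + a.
c = h and h = f, hence c = f. Since n divides c, n divides f. f > 0, so n ≤ f. b ≤ n, so b ≤ f. j divides a and a divides j, hence j = a. p = j, so p = a. i ≤ p, so i ≤ a. Since b ≤ f, b + i ≤ f + a.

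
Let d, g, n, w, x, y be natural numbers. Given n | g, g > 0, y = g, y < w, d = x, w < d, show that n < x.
From n | g and g > 0, n ≤ g. From y = g and y < w, g < w. n ≤ g, so n < w. d = x and w < d, thus w < x. Since n < w, n < x.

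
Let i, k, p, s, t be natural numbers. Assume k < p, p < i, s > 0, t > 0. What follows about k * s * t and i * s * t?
k * s * t < i * s * t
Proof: k < p and p < i, so k < i. s > 0, so k * s < i * s. From t > 0, k * s * t < i * s * t.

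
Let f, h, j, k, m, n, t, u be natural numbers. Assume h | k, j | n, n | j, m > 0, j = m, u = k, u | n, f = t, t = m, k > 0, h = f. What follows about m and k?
m = k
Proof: Because h = f and f = t, h = t. h | k, so t | k. Since t = m, m | k. k > 0, so m ≤ k. Since n | j and j | n, n = j. u | n, so u | j. Since j = m, u | m. From m > 0, u ≤ m. Since u = k, k ≤ m. m ≤ k, so m = k.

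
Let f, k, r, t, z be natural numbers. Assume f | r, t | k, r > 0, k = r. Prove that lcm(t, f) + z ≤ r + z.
k = r and t | k, so t | r. Because f | r, lcm(t, f) | r. r > 0, so lcm(t, f) ≤ r. Then lcm(t, f) + z ≤ r + z.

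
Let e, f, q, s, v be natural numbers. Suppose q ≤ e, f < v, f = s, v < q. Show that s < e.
Since f = s and f < v, s < v. Because v < q and q ≤ e, v < e. s < v, so s < e.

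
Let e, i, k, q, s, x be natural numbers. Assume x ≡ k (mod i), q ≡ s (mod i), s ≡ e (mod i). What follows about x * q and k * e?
x * q ≡ k * e (mod i)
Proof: q ≡ s (mod i) and s ≡ e (mod i), therefore q ≡ e (mod i). Since x ≡ k (mod i), x * q ≡ k * e (mod i).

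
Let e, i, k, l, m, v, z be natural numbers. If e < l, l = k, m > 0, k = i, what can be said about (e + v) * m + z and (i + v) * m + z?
(e + v) * m + z < (i + v) * m + z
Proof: Since l = k and k = i, l = i. e < l, so e < i. Then e + v < i + v. Since m > 0, by multiplying by a positive, (e + v) * m < (i + v) * m. Then (e + v) * m + z < (i + v) * m + z.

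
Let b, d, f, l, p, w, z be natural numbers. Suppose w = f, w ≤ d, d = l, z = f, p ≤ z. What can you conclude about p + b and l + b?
p + b ≤ l + b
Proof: z = f and p ≤ z, hence p ≤ f. d = l and w ≤ d, therefore w ≤ l. Since w = f, f ≤ l. p ≤ f, so p ≤ l. Then p + b ≤ l + b.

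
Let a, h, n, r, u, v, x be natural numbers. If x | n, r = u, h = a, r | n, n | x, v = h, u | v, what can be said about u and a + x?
u | a + x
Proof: Since v = h and h = a, v = a. From u | v, u | a. n | x and x | n, so n = x. r = u and r | n, thus u | n. Since n = x, u | x. u | a, so u | a + x.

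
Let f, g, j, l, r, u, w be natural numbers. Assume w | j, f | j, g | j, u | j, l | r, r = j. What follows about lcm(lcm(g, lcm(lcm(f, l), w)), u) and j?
lcm(lcm(g, lcm(lcm(f, l), w)), u) | j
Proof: r = j and l | r, so l | j. Since f | j, lcm(f, l) | j. Since w | j, lcm(lcm(f, l), w) | j. g | j, so lcm(g, lcm(lcm(f, l), w)) | j. u | j, so lcm(lcm(g, lcm(lcm(f, l), w)), u) | j.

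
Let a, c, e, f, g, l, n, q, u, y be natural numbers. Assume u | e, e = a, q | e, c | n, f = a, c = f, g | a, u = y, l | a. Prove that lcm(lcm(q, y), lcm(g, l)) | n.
From u = y and u | e, y | e. Since q | e, lcm(q, y) | e. e = a, so lcm(q, y) | a. g | a and l | a, so lcm(g, l) | a. lcm(q, y) | a, so lcm(lcm(q, y), lcm(g, l)) | a. c = f and f = a, hence c = a. c | n, so a | n. lcm(lcm(q, y), lcm(g, l)) | a, so lcm(lcm(q, y), lcm(g, l)) | n.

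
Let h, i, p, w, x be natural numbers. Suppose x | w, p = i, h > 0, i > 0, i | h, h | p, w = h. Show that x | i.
p = i and h | p, thus h | i. i > 0, so h ≤ i. From i | h and h > 0, i ≤ h. Since h ≤ i, h = i. From w = h, w = i. Since x | w, x | i.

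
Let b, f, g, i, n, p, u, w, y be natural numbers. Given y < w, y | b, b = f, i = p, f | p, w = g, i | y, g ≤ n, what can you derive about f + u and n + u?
f + u < n + u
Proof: Because b = f and y | b, y | f. Since i = p and i | y, p | y. Since f | p, f | y. Since y | f, y = f. Since w = g and y < w, y < g. g ≤ n, so y < n. Because y = f, f < n. Then f + u < n + u.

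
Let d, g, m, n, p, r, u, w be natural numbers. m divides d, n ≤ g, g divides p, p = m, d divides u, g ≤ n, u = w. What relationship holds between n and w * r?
n divides w * r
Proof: Since g ≤ n and n ≤ g, g = n. p = m and g divides p, so g divides m. Because m divides d, g divides d. From d divides u, g divides u. Since u = w, g divides w. Since g = n, n divides w. Then n divides w * r.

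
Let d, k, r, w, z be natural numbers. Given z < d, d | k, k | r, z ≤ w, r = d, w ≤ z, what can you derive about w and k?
w < k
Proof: r = d and k | r, therefore k | d. Since d | k, d = k. z ≤ w and w ≤ z, therefore z = w. Because z < d, w < d. Since d = k, w < k.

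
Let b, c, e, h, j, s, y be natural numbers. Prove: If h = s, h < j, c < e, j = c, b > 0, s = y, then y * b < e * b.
Because h = s and s = y, h = y. j = c and h < j, therefore h < c. Since h = y, y < c. Since c < e, y < e. b > 0, so y * b < e * b.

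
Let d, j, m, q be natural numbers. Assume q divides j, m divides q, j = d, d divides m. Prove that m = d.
m divides q and q divides j, so m divides j. Since j = d, m divides d. Since d divides m, d = m. Then m = d.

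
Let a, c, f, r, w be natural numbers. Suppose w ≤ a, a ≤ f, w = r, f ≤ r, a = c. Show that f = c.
w = r and w ≤ a, therefore r ≤ a. From f ≤ r, f ≤ a. a ≤ f, so f = a. a = c, so f = c.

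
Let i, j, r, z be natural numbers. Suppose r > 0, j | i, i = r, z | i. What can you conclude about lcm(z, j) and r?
lcm(z, j) ≤ r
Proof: From z | i and j | i, lcm(z, j) | i. Since i = r, lcm(z, j) | r. Since r > 0, lcm(z, j) ≤ r.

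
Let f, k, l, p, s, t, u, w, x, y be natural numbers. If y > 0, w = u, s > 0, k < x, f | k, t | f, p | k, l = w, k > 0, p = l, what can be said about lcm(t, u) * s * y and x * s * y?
lcm(t, u) * s * y < x * s * y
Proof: Since t | f and f | k, t | k. Because l = w and w = u, l = u. p = l and p | k, hence l | k. l = u, so u | k. Since t | k, lcm(t, u) | k. k > 0, so lcm(t, u) ≤ k. Since k < x, lcm(t, u) < x. Since s > 0, lcm(t, u) * s < x * s. y > 0, so lcm(t, u) * s * y < x * s * y.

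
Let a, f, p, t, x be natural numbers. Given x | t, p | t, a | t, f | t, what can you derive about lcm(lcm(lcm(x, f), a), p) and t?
lcm(lcm(lcm(x, f), a), p) | t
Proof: Since x | t and f | t, lcm(x, f) | t. Since a | t, lcm(lcm(x, f), a) | t. p | t, so lcm(lcm(lcm(x, f), a), p) | t.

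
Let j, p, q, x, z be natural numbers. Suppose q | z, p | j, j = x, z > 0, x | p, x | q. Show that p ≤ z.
Because j = x and p | j, p | x. Since x | p, x = p. Since x | q and q | z, x | z. Since x = p, p | z. z > 0, so p ≤ z.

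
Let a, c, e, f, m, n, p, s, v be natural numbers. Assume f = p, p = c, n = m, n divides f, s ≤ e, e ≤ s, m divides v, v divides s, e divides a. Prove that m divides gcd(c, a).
Since f = p and p = c, f = c. n = m and n divides f, hence m divides f. Because f = c, m divides c. Since s ≤ e and e ≤ s, s = e. Because m divides v and v divides s, m divides s. Since s = e, m divides e. Since e divides a, m divides a. m divides c, so m divides gcd(c, a).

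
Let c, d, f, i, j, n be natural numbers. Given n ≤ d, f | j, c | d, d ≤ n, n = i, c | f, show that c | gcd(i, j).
From d ≤ n and n ≤ d, d = n. Since c | d, c | n. n = i, so c | i. c | f and f | j, hence c | j. c | i, so c | gcd(i, j).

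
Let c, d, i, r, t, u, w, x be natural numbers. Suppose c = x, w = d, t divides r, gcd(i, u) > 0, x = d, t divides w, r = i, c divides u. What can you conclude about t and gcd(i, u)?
t ≤ gcd(i, u)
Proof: r = i and t divides r, thus t divides i. w = d and t divides w, therefore t divides d. c = x and c divides u, thus x divides u. Since x = d, d divides u. Since t divides d, t divides u. t divides i, so t divides gcd(i, u). gcd(i, u) > 0, so t ≤ gcd(i, u).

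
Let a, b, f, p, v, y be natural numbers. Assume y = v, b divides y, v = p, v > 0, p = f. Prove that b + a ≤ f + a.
Since v = p and p = f, v = f. y = v and b divides y, hence b divides v. Since v > 0, b ≤ v. v = f, so b ≤ f. Then b + a ≤ f + a.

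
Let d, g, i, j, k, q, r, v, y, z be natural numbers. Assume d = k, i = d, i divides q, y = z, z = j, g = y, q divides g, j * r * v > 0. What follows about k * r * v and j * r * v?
k * r * v ≤ j * r * v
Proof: From i = d and i divides q, d divides q. Since d = k, k divides q. From y = z and z = j, y = j. g = y and q divides g, thus q divides y. Since y = j, q divides j. Since k divides q, k divides j. Then k * r divides j * r. Then k * r * v divides j * r * v. j * r * v > 0, so k * r * v ≤ j * r * v.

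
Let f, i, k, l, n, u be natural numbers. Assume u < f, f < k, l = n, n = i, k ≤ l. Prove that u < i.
Since u < f and f < k, u < k. From l = n and n = i, l = i. From k ≤ l, k ≤ i. Since u < k, u < i.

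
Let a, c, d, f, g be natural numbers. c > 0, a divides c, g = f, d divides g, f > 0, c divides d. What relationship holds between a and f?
a ≤ f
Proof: Since a divides c and c > 0, a ≤ c. Since c divides d and d divides g, c divides g. Since g = f, c divides f. f > 0, so c ≤ f. a ≤ c, so a ≤ f.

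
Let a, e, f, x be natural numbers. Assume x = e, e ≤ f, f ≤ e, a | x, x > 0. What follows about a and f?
a ≤ f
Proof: Since e ≤ f and f ≤ e, e = f. x = e, so x = f. Because a | x and x > 0, a ≤ x. Since x = f, a ≤ f.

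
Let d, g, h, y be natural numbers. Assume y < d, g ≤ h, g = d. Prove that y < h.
g = d and g ≤ h, therefore d ≤ h. y < d, so y < h.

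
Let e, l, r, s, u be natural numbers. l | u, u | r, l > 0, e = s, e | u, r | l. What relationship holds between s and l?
s ≤ l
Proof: u | r and r | l, thus u | l. l | u, so u = l. e = s and e | u, hence s | u. Since u = l, s | l. Since l > 0, s ≤ l.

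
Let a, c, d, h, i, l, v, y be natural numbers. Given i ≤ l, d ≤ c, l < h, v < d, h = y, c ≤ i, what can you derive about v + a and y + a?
v + a < y + a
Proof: v < d and d ≤ c, so v < c. Because i ≤ l and l < h, i < h. Since c ≤ i, c < h. From h = y, c < y. From v < c, v < y. Then v + a < y + a.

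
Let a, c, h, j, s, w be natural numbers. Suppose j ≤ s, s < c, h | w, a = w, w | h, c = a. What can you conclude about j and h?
j < h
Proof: w | h and h | w, therefore w = h. Since a = w, a = h. Because c = a and s < c, s < a. j ≤ s, so j < a. Since a = h, j < h.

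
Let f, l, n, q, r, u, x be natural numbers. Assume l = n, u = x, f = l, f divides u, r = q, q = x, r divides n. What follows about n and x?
n = x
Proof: f = l and f divides u, so l divides u. u = x, so l divides x. l = n, so n divides x. Because r = q and q = x, r = x. Since r divides n, x divides n. Because n divides x, n = x.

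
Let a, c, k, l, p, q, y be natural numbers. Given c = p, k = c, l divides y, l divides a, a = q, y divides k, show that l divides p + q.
Because k = c and c = p, k = p. From l divides y and y divides k, l divides k. k = p, so l divides p. a = q and l divides a, hence l divides q. Since l divides p, l divides p + q.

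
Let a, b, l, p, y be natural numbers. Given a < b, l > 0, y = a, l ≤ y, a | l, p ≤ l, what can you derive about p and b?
p < b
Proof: a | l and l > 0, therefore a ≤ l. y = a and l ≤ y, therefore l ≤ a. a ≤ l, so a = l. a < b, so l < b. From p ≤ l, p < b.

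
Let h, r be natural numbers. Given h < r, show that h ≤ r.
From h < r, by strict implies non-strict, h ≤ r.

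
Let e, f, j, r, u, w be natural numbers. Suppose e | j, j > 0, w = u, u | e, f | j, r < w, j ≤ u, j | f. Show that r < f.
j | f and f | j, so j = f. u | e and e | j, thus u | j. j > 0, so u ≤ j. j ≤ u, so u = j. Since w = u and r < w, r < u. u = j, so r < j. j = f, so r < f.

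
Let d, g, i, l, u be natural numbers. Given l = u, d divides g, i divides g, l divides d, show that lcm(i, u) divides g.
Since l divides d and d divides g, l divides g. l = u, so u divides g. i divides g, so lcm(i, u) divides g.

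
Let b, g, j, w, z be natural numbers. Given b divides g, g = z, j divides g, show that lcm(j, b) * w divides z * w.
Since j divides g and b divides g, lcm(j, b) divides g. g = z, so lcm(j, b) divides z. Then lcm(j, b) * w divides z * w.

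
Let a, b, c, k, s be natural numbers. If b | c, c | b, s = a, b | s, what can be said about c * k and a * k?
c * k | a * k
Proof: From b | c and c | b, b = c. Since b | s, c | s. s = a, so c | a. Then c * k | a * k.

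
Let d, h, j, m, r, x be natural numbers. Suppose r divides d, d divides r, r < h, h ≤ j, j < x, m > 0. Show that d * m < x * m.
From r divides d and d divides r, r = d. h ≤ j and j < x, hence h < x. r < h, so r < x. r = d, so d < x. From m > 0, by multiplying by a positive, d * m < x * m.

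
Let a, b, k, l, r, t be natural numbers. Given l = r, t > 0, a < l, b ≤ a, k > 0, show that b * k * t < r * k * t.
l = r and a < l, so a < r. Since b ≤ a, b < r. Combined with k > 0, by multiplying by a positive, b * k < r * k. Since t > 0, by multiplying by a positive, b * k * t < r * k * t.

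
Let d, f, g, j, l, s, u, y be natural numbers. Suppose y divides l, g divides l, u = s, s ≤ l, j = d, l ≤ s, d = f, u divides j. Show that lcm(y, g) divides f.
From y divides l and g divides l, lcm(y, g) divides l. s ≤ l and l ≤ s, hence s = l. j = d and d = f, therefore j = f. Because u = s and u divides j, s divides j. Since j = f, s divides f. Since s = l, l divides f. lcm(y, g) divides l, so lcm(y, g) divides f.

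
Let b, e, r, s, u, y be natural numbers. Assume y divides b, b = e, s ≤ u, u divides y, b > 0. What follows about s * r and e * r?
s * r ≤ e * r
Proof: u divides y and y divides b, thus u divides b. b > 0, so u ≤ b. b = e, so u ≤ e. Since s ≤ u, s ≤ e. By multiplying by a non-negative, s * r ≤ e * r.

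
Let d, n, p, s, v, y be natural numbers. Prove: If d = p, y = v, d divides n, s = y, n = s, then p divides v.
s = y and y = v, thus s = v. Because n = s and d divides n, d divides s. Since s = v, d divides v. From d = p, p divides v.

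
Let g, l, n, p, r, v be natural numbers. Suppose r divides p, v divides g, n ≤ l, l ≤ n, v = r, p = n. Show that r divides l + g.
n ≤ l and l ≤ n, therefore n = l. p = n, so p = l. r divides p, so r divides l. v = r and v divides g, so r divides g. Since r divides l, r divides l + g.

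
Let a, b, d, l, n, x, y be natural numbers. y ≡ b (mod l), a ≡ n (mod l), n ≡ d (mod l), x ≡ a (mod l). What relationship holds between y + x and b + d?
y + x ≡ b + d (mod l)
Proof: Since x ≡ a (mod l) and a ≡ n (mod l), x ≡ n (mod l). Since n ≡ d (mod l), x ≡ d (mod l). y ≡ b (mod l), so y + x ≡ b + d (mod l).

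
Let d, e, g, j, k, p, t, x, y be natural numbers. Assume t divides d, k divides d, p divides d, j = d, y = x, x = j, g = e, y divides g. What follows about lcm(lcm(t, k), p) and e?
lcm(lcm(t, k), p) divides e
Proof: t divides d and k divides d, so lcm(t, k) divides d. p divides d, so lcm(lcm(t, k), p) divides d. y = x and x = j, thus y = j. g = e and y divides g, therefore y divides e. y = j, so j divides e. j = d, so d divides e. Because lcm(lcm(t, k), p) divides d, lcm(lcm(t, k), p) divides e.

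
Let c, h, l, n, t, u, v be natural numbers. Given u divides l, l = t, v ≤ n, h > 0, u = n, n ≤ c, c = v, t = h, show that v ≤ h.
c = v and n ≤ c, thus n ≤ v. Since v ≤ n, n = v. l = t and t = h, therefore l = h. u = n and u divides l, so n divides l. l = h, so n divides h. Since h > 0, n ≤ h. Since n = v, v ≤ h.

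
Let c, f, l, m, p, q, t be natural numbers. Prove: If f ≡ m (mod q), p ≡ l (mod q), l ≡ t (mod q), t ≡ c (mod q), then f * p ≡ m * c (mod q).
p ≡ l (mod q) and l ≡ t (mod q), so p ≡ t (mod q). Since t ≡ c (mod q), p ≡ c (mod q). Combined with f ≡ m (mod q), by multiplying congruences, f * p ≡ m * c (mod q).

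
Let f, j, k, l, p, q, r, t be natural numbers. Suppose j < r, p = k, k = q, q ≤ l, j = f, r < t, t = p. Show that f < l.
From t = p and p = k, t = k. From k = q, t = q. Since j = f and j < r, f < r. Since r < t, f < t. Since t = q, f < q. Since q ≤ l, f < l.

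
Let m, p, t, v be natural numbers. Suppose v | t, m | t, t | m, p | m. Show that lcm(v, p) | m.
t | m and m | t, so t = m. Since v | t, v | m. Since p | m, lcm(v, p) | m.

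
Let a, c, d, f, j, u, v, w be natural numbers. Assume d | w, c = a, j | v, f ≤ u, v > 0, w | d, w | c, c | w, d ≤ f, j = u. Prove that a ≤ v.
Because d | w and w | d, d = w. w | c and c | w, thus w = c. Since d = w, d = c. c = a, so d = a. Since d ≤ f and f ≤ u, d ≤ u. j = u and j | v, thus u | v. Because v > 0, u ≤ v. Since d ≤ u, d ≤ v. d = a, so a ≤ v.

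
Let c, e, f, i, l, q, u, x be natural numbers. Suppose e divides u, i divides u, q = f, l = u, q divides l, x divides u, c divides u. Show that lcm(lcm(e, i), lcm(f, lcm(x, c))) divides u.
From e divides u and i divides u, lcm(e, i) divides u. From l = u and q divides l, q divides u. Because q = f, f divides u. x divides u and c divides u, hence lcm(x, c) divides u. f divides u, so lcm(f, lcm(x, c)) divides u. lcm(e, i) divides u, so lcm(lcm(e, i), lcm(f, lcm(x, c))) divides u.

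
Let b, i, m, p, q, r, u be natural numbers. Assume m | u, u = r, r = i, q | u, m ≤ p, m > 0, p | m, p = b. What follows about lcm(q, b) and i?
lcm(q, b) | i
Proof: u = r and r = i, thus u = i. p | m and m > 0, thus p ≤ m. Because m ≤ p, m = p. m | u, so p | u. Because p = b, b | u. Since q | u, lcm(q, b) | u. u = i, so lcm(q, b) | i.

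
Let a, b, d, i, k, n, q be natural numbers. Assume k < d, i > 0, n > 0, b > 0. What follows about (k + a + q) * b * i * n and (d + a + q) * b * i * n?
(k + a + q) * b * i * n < (d + a + q) * b * i * n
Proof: k < d, thus k + a < d + a. Then k + a + q < d + a + q. Since b > 0, by multiplying by a positive, (k + a + q) * b < (d + a + q) * b. Because i > 0, by multiplying by a positive, (k + a + q) * b * i < (d + a + q) * b * i. Since n > 0, by multiplying by a positive, (k + a + q) * b * i * n < (d + a + q) * b * i * n.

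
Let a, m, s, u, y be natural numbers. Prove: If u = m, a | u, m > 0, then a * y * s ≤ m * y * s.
u = m and a | u, therefore a | m. m > 0, so a ≤ m. Then a * y ≤ m * y. Then a * y * s ≤ m * y * s.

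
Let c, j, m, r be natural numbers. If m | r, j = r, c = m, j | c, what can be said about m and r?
m = r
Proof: c = m and j | c, thus j | m. Since j = r, r | m. Because m | r, m = r.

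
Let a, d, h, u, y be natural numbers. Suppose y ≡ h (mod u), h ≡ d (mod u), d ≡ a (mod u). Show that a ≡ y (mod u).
Because y ≡ h (mod u) and h ≡ d (mod u), y ≡ d (mod u). Since d ≡ a (mod u), y ≡ a (mod u). Then a ≡ y (mod u).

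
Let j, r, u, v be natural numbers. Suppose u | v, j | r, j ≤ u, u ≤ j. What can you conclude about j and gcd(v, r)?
j | gcd(v, r)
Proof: Because u ≤ j and j ≤ u, u = j. u | v, so j | v. j | r, so j | gcd(v, r).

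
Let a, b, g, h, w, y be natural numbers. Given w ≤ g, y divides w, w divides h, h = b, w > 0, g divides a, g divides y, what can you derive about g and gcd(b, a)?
g divides gcd(b, a)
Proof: g divides y and y divides w, thus g divides w. From w > 0, g ≤ w. From w ≤ g, w = g. h = b and w divides h, hence w divides b. w = g, so g divides b. Since g divides a, g divides gcd(b, a).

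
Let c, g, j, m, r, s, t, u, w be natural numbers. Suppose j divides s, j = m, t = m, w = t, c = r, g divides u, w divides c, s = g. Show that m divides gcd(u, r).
j = m and j divides s, thus m divides s. s = g, so m divides g. g divides u, so m divides u. w = t and t = m, thus w = m. Because c = r and w divides c, w divides r. w = m, so m divides r. Since m divides u, m divides gcd(u, r).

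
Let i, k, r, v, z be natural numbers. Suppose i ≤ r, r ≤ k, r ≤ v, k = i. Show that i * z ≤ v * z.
k = i and r ≤ k, therefore r ≤ i. Since i ≤ r, r = i. Because r ≤ v, i ≤ v. Then i * z ≤ v * z.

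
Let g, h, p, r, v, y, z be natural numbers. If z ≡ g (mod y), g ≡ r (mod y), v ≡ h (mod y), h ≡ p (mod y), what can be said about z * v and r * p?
z * v ≡ r * p (mod y)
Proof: Because z ≡ g (mod y) and g ≡ r (mod y), z ≡ r (mod y). v ≡ h (mod y) and h ≡ p (mod y), thus v ≡ p (mod y). z ≡ r (mod y), so z * v ≡ r * p (mod y).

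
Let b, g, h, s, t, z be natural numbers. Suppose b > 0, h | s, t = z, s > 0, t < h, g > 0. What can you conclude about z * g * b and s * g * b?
z * g * b < s * g * b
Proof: t = z and t < h, hence z < h. From h | s and s > 0, h ≤ s. Since z < h, z < s. g > 0, so z * g < s * g. Since b > 0, z * g * b < s * g * b.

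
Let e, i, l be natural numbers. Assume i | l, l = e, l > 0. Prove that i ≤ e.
Since i | l and l > 0, i ≤ l. From l = e, i ≤ e.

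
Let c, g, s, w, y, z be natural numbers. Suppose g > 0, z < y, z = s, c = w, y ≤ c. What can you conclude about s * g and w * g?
s * g < w * g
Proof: z < y and y ≤ c, so z < c. z = s, so s < c. c = w, so s < w. g > 0, so s * g < w * g.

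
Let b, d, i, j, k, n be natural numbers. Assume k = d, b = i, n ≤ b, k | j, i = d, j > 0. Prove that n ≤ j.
Because b = i and i = d, b = d. n ≤ b, so n ≤ d. k = d and k | j, therefore d | j. Since j > 0, d ≤ j. Since n ≤ d, n ≤ j.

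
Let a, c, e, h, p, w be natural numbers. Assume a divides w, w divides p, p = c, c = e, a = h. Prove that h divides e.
From p = c and w divides p, w divides c. Because a divides w, a divides c. c = e, so a divides e. a = h, so h divides e.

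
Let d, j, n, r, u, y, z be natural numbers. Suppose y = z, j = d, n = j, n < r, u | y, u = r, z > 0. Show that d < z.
n = j and j = d, so n = d. n < r, so d < r. y = z and u | y, so u | z. Since z > 0, u ≤ z. Since u = r, r ≤ z. Since d < r, d < z.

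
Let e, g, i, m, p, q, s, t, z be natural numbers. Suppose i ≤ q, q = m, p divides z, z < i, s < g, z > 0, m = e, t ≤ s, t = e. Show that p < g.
Since p divides z and z > 0, p ≤ z. Because q = m and m = e, q = e. Because z < i and i ≤ q, z < q. Since q = e, z < e. t = e and t ≤ s, therefore e ≤ s. z < e, so z < s. s < g, so z < g. p ≤ z, so p < g.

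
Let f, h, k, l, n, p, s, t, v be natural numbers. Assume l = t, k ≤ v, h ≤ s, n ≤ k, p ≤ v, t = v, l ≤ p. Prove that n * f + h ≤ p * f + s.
l = t and t = v, thus l = v. l ≤ p, so v ≤ p. Since p ≤ v, v = p. k ≤ v, so k ≤ p. n ≤ k, so n ≤ p. Then n * f ≤ p * f. h ≤ s, so n * f + h ≤ p * f + s.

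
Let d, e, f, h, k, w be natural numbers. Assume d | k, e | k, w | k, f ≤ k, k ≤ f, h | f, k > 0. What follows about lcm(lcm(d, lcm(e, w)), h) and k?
lcm(lcm(d, lcm(e, w)), h) ≤ k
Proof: From e | k and w | k, lcm(e, w) | k. d | k, so lcm(d, lcm(e, w)) | k. f ≤ k and k ≤ f, hence f = k. Since h | f, h | k. Because lcm(d, lcm(e, w)) | k, lcm(lcm(d, lcm(e, w)), h) | k. Since k > 0, lcm(lcm(d, lcm(e, w)), h) ≤ k.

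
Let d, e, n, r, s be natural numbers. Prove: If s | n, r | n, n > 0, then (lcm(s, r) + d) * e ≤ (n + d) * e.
From s | n and r | n, lcm(s, r) | n. n > 0, so lcm(s, r) ≤ n. Then lcm(s, r) + d ≤ n + d. Then (lcm(s, r) + d) * e ≤ (n + d) * e.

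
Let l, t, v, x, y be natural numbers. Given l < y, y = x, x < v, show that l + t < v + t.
y = x and l < y, thus l < x. From x < v, l < v. Then l + t < v + t.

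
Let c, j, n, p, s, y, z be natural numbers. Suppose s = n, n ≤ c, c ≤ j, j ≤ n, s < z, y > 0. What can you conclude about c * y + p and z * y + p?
c * y + p < z * y + p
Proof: Since c ≤ j and j ≤ n, c ≤ n. From n ≤ c, n = c. Because s = n, s = c. s < z, so c < z. y > 0, so c * y < z * y. Then c * y + p < z * y + p.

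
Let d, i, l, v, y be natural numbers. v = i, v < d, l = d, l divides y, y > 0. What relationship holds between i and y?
i < y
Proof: Since v = i and v < d, i < d. l divides y and y > 0, hence l ≤ y. Since l = d, d ≤ y. i < d, so i < y.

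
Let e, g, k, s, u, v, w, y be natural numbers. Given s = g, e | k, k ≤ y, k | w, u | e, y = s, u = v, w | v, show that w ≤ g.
u | e and e | k, hence u | k. Since u = v, v | k. From w | v, w | k. Since k | w, k = w. y = s and s = g, therefore y = g. Since k ≤ y, k ≤ g. Since k = w, w ≤ g.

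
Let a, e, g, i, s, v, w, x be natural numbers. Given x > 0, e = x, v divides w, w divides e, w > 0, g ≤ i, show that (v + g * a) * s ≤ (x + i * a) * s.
Since v divides w and w > 0, v ≤ w. e = x and w divides e, therefore w divides x. Since x > 0, w ≤ x. Since v ≤ w, v ≤ x. g ≤ i. By multiplying by a non-negative, g * a ≤ i * a. v ≤ x, so v + g * a ≤ x + i * a. By multiplying by a non-negative, (v + g * a) * s ≤ (x + i * a) * s.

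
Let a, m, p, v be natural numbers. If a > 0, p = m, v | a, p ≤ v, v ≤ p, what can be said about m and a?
m ≤ a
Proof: v ≤ p and p ≤ v, so v = p. Since p = m, v = m. From v | a and a > 0, v ≤ a. v = m, so m ≤ a.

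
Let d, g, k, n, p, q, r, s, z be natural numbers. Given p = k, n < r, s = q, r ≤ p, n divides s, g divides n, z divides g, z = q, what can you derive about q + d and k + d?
q + d < k + d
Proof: s = q and n divides s, therefore n divides q. Because z = q and z divides g, q divides g. g divides n, so q divides n. From n divides q, n = q. n < r and r ≤ p, therefore n < p. Since p = k, n < k. From n = q, q < k. Then q + d < k + d.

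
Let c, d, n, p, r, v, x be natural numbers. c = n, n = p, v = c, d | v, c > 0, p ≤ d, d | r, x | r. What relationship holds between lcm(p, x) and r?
lcm(p, x) | r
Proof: c = n and n = p, so c = p. From v = c and d | v, d | c. Since c > 0, d ≤ c. From c = p, d ≤ p. p ≤ d, so d = p. Since d | r, p | r. Since x | r, lcm(p, x) | r.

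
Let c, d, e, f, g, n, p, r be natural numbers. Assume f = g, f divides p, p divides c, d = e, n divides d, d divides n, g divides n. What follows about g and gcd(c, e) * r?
g divides gcd(c, e) * r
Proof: From f = g and f divides p, g divides p. p divides c, so g divides c. From n divides d and d divides n, n = d. Since g divides n, g divides d. d = e, so g divides e. Since g divides c, g divides gcd(c, e). Then g divides gcd(c, e) * r.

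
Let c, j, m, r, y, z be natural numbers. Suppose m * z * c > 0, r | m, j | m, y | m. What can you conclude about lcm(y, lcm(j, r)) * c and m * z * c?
lcm(y, lcm(j, r)) * c ≤ m * z * c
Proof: j | m and r | m, therefore lcm(j, r) | m. Since y | m, lcm(y, lcm(j, r)) | m. Then lcm(y, lcm(j, r)) | m * z. Then lcm(y, lcm(j, r)) * c | m * z * c. m * z * c > 0, so lcm(y, lcm(j, r)) * c ≤ m * z * c.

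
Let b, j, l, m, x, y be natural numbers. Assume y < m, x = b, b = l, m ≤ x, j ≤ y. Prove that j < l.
x = b and b = l, hence x = l. From j ≤ y and y < m, j < m. Since m ≤ x, j < x. Because x = l, j < l.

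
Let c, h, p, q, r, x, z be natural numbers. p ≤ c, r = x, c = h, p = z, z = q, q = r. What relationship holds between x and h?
x ≤ h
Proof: Because q = r and r = x, q = x. p = z and z = q, hence p = q. c = h and p ≤ c, thus p ≤ h. Since p = q, q ≤ h. Because q = x, x ≤ h.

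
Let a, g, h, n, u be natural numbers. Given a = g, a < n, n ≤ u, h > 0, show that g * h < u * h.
From a = g and a < n, g < n. n ≤ u, so g < u. Combined with h > 0, by multiplying by a positive, g * h < u * h.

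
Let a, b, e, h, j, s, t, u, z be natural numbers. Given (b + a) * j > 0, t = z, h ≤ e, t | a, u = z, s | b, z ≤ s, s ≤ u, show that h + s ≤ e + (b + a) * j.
Because u = z and s ≤ u, s ≤ z. Since z ≤ s, z = s. Because t = z and t | a, z | a. From z = s, s | a. s | b, so s | b + a. Then s | (b + a) * j. Since (b + a) * j > 0, s ≤ (b + a) * j. h ≤ e, so h + s ≤ e + (b + a) * j.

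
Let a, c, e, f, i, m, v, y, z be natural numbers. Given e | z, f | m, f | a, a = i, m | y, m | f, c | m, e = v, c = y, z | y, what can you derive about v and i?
v | i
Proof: m | f and f | m, thus m = f. c = y and c | m, therefore y | m. m | y, so y = m. From e | z and z | y, e | y. Since y = m, e | m. Since m = f, e | f. Because a = i and f | a, f | i. e | f, so e | i. Because e = v, v | i.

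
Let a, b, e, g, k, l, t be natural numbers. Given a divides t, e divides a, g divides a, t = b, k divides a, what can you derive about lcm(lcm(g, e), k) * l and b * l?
lcm(lcm(g, e), k) * l divides b * l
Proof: g divides a and e divides a, hence lcm(g, e) divides a. k divides a, so lcm(lcm(g, e), k) divides a. From t = b and a divides t, a divides b. Because lcm(lcm(g, e), k) divides a, lcm(lcm(g, e), k) divides b. Then lcm(lcm(g, e), k) * l divides b * l.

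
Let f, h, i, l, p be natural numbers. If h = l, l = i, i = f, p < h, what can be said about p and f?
p < f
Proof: h = l and l = i, thus h = i. i = f, so h = f. From p < h, p < f.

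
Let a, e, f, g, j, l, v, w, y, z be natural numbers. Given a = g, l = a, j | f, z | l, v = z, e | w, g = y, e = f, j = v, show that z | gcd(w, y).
j = v and v = z, thus j = z. Since j | f, z | f. Since e = f and e | w, f | w. z | f, so z | w. l = a and z | l, so z | a. Since a = g, z | g. g = y, so z | y. From z | w, z | gcd(w, y).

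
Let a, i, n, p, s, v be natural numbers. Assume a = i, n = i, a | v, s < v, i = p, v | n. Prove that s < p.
n = i and v | n, therefore v | i. a = i and a | v, thus i | v. Since v | i, v = i. Because i = p, v = p. From s < v, s < p.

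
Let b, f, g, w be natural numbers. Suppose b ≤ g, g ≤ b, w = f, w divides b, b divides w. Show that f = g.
Since g ≤ b and b ≤ g, g = b. b divides w and w divides b, hence b = w. g = b, so g = w. w = f, so g = f. Then f = g.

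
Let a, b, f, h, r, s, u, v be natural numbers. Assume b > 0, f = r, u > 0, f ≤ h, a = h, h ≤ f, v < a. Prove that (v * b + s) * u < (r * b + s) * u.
Since h ≤ f and f ≤ h, h = f. a = h, so a = f. Since f = r, a = r. v < a, so v < r. Because b > 0, v * b < r * b. Then v * b + s < r * b + s. Since u > 0, (v * b + s) * u < (r * b + s) * u.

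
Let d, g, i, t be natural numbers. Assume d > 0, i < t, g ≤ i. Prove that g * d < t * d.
g ≤ i and i < t, therefore g < t. Since d > 0, g * d < t * d.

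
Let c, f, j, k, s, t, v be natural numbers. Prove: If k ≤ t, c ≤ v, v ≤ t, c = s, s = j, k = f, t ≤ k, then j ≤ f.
c = s and s = j, hence c = j. Since t ≤ k and k ≤ t, t = k. Since k = f, t = f. Since c ≤ v and v ≤ t, c ≤ t. Since t = f, c ≤ f. Since c = j, j ≤ f.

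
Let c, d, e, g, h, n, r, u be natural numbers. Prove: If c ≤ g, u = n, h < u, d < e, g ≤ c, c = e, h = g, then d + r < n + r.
From g ≤ c and c ≤ g, g = c. Since c = e, g = e. Since h = g and h < u, g < u. Since u = n, g < n. Since g = e, e < n. d < e, so d < n. Then d + r < n + r.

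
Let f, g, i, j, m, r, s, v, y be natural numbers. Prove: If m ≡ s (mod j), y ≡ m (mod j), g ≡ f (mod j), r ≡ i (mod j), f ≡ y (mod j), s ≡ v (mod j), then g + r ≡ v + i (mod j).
Since g ≡ f (mod j) and f ≡ y (mod j), g ≡ y (mod j). y ≡ m (mod j), so g ≡ m (mod j). Since m ≡ s (mod j), g ≡ s (mod j). Since s ≡ v (mod j), g ≡ v (mod j). Since r ≡ i (mod j), g + r ≡ v + i (mod j).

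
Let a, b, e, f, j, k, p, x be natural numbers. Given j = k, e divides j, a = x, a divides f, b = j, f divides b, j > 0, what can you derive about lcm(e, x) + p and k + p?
lcm(e, x) + p ≤ k + p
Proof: b = j and f divides b, so f divides j. a divides f, so a divides j. a = x, so x divides j. Since e divides j, lcm(e, x) divides j. Since j > 0, lcm(e, x) ≤ j. Since j = k, lcm(e, x) ≤ k. Then lcm(e, x) + p ≤ k + p.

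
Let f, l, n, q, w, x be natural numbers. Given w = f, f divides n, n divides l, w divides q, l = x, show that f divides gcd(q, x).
From w = f and w divides q, f divides q. l = x and n divides l, hence n divides x. f divides n, so f divides x. Because f divides q, f divides gcd(q, x).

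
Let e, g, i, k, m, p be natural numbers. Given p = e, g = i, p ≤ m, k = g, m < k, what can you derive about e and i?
e < i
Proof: k = g and m < k, hence m < g. p ≤ m, so p < g. Since g = i, p < i. p = e, so e < i.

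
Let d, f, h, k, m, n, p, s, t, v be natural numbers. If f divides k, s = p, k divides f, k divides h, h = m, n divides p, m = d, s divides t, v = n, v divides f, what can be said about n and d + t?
n divides d + t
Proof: From f divides k and k divides f, f = k. Because v = n and v divides f, n divides f. Since f = k, n divides k. h = m and m = d, so h = d. k divides h, so k divides d. n divides k, so n divides d. s = p and s divides t, therefore p divides t. Since n divides p, n divides t. Since n divides d, n divides d + t.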